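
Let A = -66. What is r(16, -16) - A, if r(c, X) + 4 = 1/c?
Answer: 993/16 ≈ 62.063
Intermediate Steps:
r(c, X) = -4 + 1/c
r(16, -16) - A = (-4 + 1/16) - 1*(-66) = (-4 + 1/16) + 66 = -63/16 + 66 = 993/16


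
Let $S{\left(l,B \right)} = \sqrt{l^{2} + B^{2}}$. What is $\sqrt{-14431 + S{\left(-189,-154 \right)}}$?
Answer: $\sqrt{-14431 + 7 \sqrt{1213}} \approx 119.11 i$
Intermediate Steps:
$S{\left(l,B \right)} = \sqrt{B^{2} + l^{2}}$
$\sqrt{-14431 + S{\left(-189,-154 \right)}} = \sqrt{-14431 + \sqrt{\left(-154\right)^{2} + \left(-189\right)^{2}}} = \sqrt{-14431 + \sqrt{23716 + 35721}} = \sqrt{-14431 + \sqrt{59437}} = \sqrt{-14431 + 7 \sqrt{1213}}$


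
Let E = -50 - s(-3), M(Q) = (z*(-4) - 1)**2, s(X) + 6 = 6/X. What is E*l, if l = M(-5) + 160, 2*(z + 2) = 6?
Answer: -7770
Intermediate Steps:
z = 1 (z = -2 + (1/2)*6 = -2 + 3 = 1)
s(X) = -6 + 6/X
M(Q) = 25 (M(Q) = (1*(-4) - 1)**2 = (-4 - 1)**2 = (-5)**2 = 25)
E = -42 (E = -50 - (-6 + 6/(-3)) = -50 - (-6 + 6*(-1/3)) = -50 - (-6 - 2) = -50 - 1*(-8) = -50 + 8 = -42)
l = 185 (l = 25 + 160 = 185)
E*l = -42*185 = -7770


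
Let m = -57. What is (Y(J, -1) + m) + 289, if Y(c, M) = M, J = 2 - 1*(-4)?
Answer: 231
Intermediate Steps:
J = 6 (J = 2 + 4 = 6)
(Y(J, -1) + m) + 289 = (-1 - 57) + 289 = -58 + 289 = 231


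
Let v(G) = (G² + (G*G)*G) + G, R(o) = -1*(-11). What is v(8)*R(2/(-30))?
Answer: 6424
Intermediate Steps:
R(o) = 11
v(G) = G + G² + G³ (v(G) = (G² + G²*G) + G = (G² + G³) + G = G + G² + G³)
v(8)*R(2/(-30)) = (8*(1 + 8 + 8²))*11 = (8*(1 + 8 + 64))*11 = (8*73)*11 = 584*11 = 6424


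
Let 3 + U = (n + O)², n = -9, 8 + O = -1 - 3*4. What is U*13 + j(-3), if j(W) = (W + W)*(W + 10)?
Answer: 11619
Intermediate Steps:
O = -21 (O = -8 + (-1 - 3*4) = -8 + (-1 - 12) = -8 - 13 = -21)
j(W) = 2*W*(10 + W) (j(W) = (2*W)*(10 + W) = 2*W*(10 + W))
U = 897 (U = -3 + (-9 - 21)² = -3 + (-30)² = -3 + 900 = 897)
U*13 + j(-3) = 897*13 + 2*(-3)*(10 - 3) = 11661 + 2*(-3)*7 = 11661 - 42 = 11619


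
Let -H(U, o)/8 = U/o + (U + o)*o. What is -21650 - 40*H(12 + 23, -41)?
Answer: 2328670/41 ≈ 56797.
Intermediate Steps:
H(U, o) = -8*U/o - 8*o*(U + o) (H(U, o) = -8*(U/o + (U + o)*o) = -8*(U/o + o*(U + o)) = -8*U/o - 8*o*(U + o))
-21650 - 40*H(12 + 23, -41) = -21650 - 40*8*(-(12 + 23) + (-41)²*(-(12 + 23) - 1*(-41)))/(-41) = -21650 - 40*8*(-1/41)*(-1*35 + 1681*(-1*35 + 41)) = -21650 - 40*8*(-1/41)*(-35 + 1681*(-35 + 41)) = -21650 - 40*8*(-1/41)*(-35 + 1681*6) = -21650 - 40*8*(-1/41)*(-35 + 10086) = -21650 - 40*8*(-1/41)*10051 = -21650 - 40*(-80408)/41 = -21650 - 1*(-3216320/41) = -21650 + 3216320/41 = 2328670/41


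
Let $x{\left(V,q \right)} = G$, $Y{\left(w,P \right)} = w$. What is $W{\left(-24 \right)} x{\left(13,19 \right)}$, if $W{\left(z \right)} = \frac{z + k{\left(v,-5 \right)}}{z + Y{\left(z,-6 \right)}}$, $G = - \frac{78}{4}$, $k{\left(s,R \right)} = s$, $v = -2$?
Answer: $- \frac{169}{16} \approx -10.563$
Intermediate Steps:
$G = - \frac{39}{2}$ ($G = \left(-78\right) \frac{1}{4} = - \frac{39}{2} \approx -19.5$)
$x{\left(V,q \right)} = - \frac{39}{2}$
$W{\left(z \right)} = \frac{-2 + z}{2 z}$ ($W{\left(z \right)} = \frac{z - 2}{z + z} = \frac{-2 + z}{2 z}$)
$W{\left(-24 \right)} x{\left(13,19 \right)} = \frac{-2 - 24}{2 \left(-24\right)} \left(- \frac{39}{2}\right) = \frac{1}{2} \left(- \frac{1}{24}\right) \left(-26\right) \left(- \frac{39}{2}\right) = \frac{13}{24} \left(- \frac{39}{2}\right) = - \frac{169}{16}$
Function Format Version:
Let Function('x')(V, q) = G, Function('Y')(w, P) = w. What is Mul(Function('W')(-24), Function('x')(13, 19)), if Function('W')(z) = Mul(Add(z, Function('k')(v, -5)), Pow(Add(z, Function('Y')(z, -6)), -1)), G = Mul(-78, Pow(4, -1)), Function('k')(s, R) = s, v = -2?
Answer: Rational(-169, 16) ≈ -10.563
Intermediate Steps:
G = Rational(-39, 2) (G = Mul(-78, Rational(1, 4)) = Rational(-39, 2) ≈ -19.500)
Function('x')(V, q) = Rational(-39, 2)
Function('W')(z) = Mul(Rational(1, 2), Pow(z, -1), Add(-2, z)) (Function('W')(z) = Mul(Add(z, -2), Pow(Add(z, z), -1)) = Mul(Add(-2, z), Pow(Mul(2, z), -1)) = Mul(Add(-2, z), Mul(Rational(1, 2), Pow(z, -1))) = Mul(Rational(1, 2), Pow(z, -1), Add(-2, z)))
Mul(Function('W')(-24), Function('x')(13, 19)) = Mul(Mul(Rational(1, 2), Pow(-24, -1), Add(-2, -24)), Rational(-39, 2)) = Mul(Mul(Rational(1, 2), Rational(-1, 24), -26), Rational(-39, 2)) = Mul(Rational(13, 24), Rational(-39, 2)) = Rational(-169, 16)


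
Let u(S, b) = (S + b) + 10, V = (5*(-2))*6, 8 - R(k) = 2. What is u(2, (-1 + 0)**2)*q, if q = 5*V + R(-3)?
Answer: -3822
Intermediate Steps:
R(k) = 6 (R(k) = 8 - 1*2 = 8 - 2 = 6)
V = -60 (V = -10*6 = -60)
u(S, b) = 10 + S + b
q = -294 (q = 5*(-60) + 6 = -300 + 6 = -294)
u(2, (-1 + 0)**2)*q = (10 + 2 + (-1 + 0)**2)*(-294) = (10 + 2 + (-1)**2)*(-294) = (10 + 2 + 1)*(-294) = 13*(-294) = -3822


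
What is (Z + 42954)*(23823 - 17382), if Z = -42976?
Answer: -141702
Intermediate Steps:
(Z + 42954)*(23823 - 17382) = (-42976 + 42954)*(23823 - 17382) = -22*6441 = -141702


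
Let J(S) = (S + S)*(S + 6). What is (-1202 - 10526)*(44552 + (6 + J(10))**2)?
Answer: -1768910784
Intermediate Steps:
J(S) = 2*S*(6 + S) (J(S) = (2*S)*(6 + S) = 2*S*(6 + S))
(-1202 - 10526)*(44552 + (6 + J(10))**2) = (-1202 - 10526)*(44552 + (6 + 2*10*(6 + 10))**2) = -11728*(44552 + (6 + 2*10*16)**2) = -11728*(44552 + (6 + 320)**2) = -11728*(44552 + 326**2) = -11728*(44552 + 106276) = -11728*150828 = -1768910784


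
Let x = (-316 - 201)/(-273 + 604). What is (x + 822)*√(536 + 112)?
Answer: 4888170*√2/331 ≈ 20885.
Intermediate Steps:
x = -517/331 ≈ -1.5619
(x + 822)*√(536 + 112) = (-517/331 + 822)*√(536 + 112) = 271565*√648/331 = 271565*(18*√2)/331 = 4888170*√2/331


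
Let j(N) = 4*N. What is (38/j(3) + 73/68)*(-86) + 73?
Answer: -29749/102 ≈ -291.66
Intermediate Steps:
(38/j(3) + 73/68)*(-86) + 73 = (38/((4*3)) + 73/68)*(-86) + 73 = (38/12 + 73*(1/68))*(-86) + 73 = (38*(1/12) + 73/68)*(-86) + 73 = (19/6 + 73/68)*(-86) + 73 = (865/204)*(-86) + 73 = -37195/102 + 73 = -29749/102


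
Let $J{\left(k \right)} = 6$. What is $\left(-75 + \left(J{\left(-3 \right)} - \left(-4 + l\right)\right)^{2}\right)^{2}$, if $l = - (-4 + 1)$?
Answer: $676$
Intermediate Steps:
$l = 3$ ($l = \left(-1\right) \left(-3\right) = 3$)
$\left(-75 + \left(J{\left(-3 \right)} - \left(-4 + l\right)\right)^{2}\right)^{2} = \left(-75 + \left(6 + \left(4 - 3\right)\right)^{2}\right)^{2} = \left(-75 + \left(6 + 1\right)^{2}\right)^{2} = \left(-75 + 7^{2}\right)^{2} = \left(-75 + 49\right)^{2} = \left(-26\right)^{2} = 676$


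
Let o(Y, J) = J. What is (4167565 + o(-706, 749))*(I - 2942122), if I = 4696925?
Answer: 7314569912142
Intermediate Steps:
(4167565 + o(-706, 749))*(I - 2942122) = (4167565 + 749)*(4696925 - 2942122) = 4168314*1754803 = 7314569912142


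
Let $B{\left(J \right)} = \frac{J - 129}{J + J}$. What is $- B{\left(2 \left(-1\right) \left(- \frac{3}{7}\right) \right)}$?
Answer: $\frac{299}{4} \approx 74.75$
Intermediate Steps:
$B{\left(J \right)} = \frac{-129 + J}{2 J}$
$- B{\left(2 \left(-1\right) \left(- \frac{3}{7}\right) \right)} = - \frac{-129 + 2 \left(-1\right) \left(- \frac{3}{7}\right)}{2 \cdot 2 \left(-1\right) \left(- \frac{3}{7}\right)} = - \frac{-129 - 2 \left(\left(-3\right) \frac{1}{7}\right)}{2 \left(- 2 \left(\left(-3\right) \frac{1}{7}\right)\right)} = - \frac{-129 - - \frac{6}{7}}{2 \left(\left(-2\right) \left(- \frac{3}{7}\right)\right)} = - \frac{-129 + \frac{6}{7}}{2 \cdot \frac{6}{7}} = - \frac{7 \left(-897\right)}{2 \cdot 6 \cdot 7} = \left(-1\right) \left(- \frac{299}{4}\right) = \frac{299}{4}$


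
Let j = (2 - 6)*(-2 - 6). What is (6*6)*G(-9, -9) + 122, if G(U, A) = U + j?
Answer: 950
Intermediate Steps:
j = 32 (j = -4*(-8) = 32)
G(U, A) = 32 + U (G(U, A) = U + 32 = 32 + U)
(6*6)*G(-9, -9) + 122 = (6*6)*(32 - 9) + 122 = 36*23 + 122 = 828 + 122 = 950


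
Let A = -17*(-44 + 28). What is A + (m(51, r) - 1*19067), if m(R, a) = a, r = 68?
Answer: -18727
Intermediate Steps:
A = 272 (A = -17*(-16) = 272)
A + (m(51, r) - 1*19067) = 272 + (68 - 1*19067) = 272 + (68 - 19067) = 272 - 18999 = -18727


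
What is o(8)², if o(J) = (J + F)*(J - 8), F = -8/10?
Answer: 0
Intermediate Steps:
F = -⅘ (F = -8*⅒ = -⅘ ≈ -0.80000)
o(J) = (-8 + J)*(-⅘ + J) (o(J) = (J - ⅘)*(J - 8) = (-⅘ + J)*(-8 + J) = (-8 + J)*(-⅘ + J))
o(8)² = (32/5 + 8² - 44/5*8)² = (32/5 + 64 - 352/5)² = 0² = 0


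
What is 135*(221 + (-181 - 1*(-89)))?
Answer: 17415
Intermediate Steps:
135*(221 + (-181 - 1*(-89))) = 135*(221 + (-181 + 89)) = 135*(221 - 92) = 135*129 = 17415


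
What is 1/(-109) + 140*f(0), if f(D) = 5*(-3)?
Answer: -228901/109 ≈ -2100.0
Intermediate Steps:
f(D) = -15
1/(-109) + 140*f(0) = 1/(-109) + 140*(-15) = -1/109 - 2100 = -228901/109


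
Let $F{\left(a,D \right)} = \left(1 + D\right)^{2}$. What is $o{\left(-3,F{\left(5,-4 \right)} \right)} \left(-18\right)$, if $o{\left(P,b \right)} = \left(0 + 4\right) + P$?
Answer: $-18$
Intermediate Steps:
$o{\left(P,b \right)} = 4 + P$
$o{\left(-3,F{\left(5,-4 \right)} \right)} \left(-18\right) = \left(4 - 3\right) \left(-18\right) = 1 \left(-18\right) = -18$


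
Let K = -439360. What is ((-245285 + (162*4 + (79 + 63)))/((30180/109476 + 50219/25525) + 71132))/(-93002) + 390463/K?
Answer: -75187607868947894602039/84606739169329219286080 ≈ -0.88867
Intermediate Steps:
((-245285 + (162*4 + (79 + 63)))/((30180/109476 + 50219/25525) + 71132))/(-93002) + 390463/K = ((-245285 + (162*4 + (79 + 63)))/((30180/109476 + 50219/25525) + 71132))/(-93002) + 390463/(-439360) = ((-245285 + (648 + 142))/((30180*(1/109476) + 50219*(1/25525)) + 71132))*(-1/93002) + 390463*(-1/439360) = ((-245285 + 790)/((2515/9123 + 50219/25525) + 71132))*(-1/93002) - 390463/439360 = -244495/(522343312/232864575 + 71132)*(-1/93002) - 390463/439360 = -244495/16564645292212/232864575*(-1/93002) - 390463/439360 = -244495*232864575/16564645292212*(-1/93002) - 390463/439360 = -56934224264625/16564645292212*(-1/93002) - 390463/439360 = 56934224264625/1540545141466300424 - 390463/439360 = -75187607868947894602039/84606739169329219286080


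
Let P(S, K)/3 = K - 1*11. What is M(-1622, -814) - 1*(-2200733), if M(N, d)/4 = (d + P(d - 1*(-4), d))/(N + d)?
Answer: 1340249686/609 ≈ 2.2007e+6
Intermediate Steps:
P(S, K) = -33 + 3*K (P(S, K) = 3*(K - 1*11) = 3*(K - 11) = 3*(-11 + K) = -33 + 3*K)
M(N, d) = 4*(-33 + 4*d)/(N + d) (M(N, d) = 4*((d + (-33 + 3*d))/(N + d)) = 4*((-33 + 4*d)/(N + d)) = 4*(-33 + 4*d)/(N + d))
M(-1622, -814) - 1*(-2200733) = 4*(-33 + 4*(-814))/(-1622 - 814) - 1*(-2200733) = 4*(-33 - 3256)/(-2436) + 2200733 = 4*(-1/2436)*(-3289) + 2200733 = 3289/609 + 2200733 = 1340249686/609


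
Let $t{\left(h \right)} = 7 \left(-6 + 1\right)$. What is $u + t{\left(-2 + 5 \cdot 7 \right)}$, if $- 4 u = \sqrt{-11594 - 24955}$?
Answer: $-35 - \frac{3 i \sqrt{4061}}{4} \approx -35.0 - 47.794 i$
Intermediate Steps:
$u = - \frac{3 i \sqrt{4061}}{4}$ ($u = - \frac{\sqrt{-11594 - 24955}}{4} = - \frac{\sqrt{-36549}}{4} = - \frac{3 i \sqrt{4061}}{4} \approx - 47.794 i$)
$t{\left(h \right)} = -35$ ($t{\left(h \right)} = 7 \left(-5\right) = -35$)
$u + t{\left(-2 + 5 \cdot 7 \right)} = - \frac{3 i \sqrt{4061}}{4} - 35 = -35 - \frac{3 i \sqrt{4061}}{4}$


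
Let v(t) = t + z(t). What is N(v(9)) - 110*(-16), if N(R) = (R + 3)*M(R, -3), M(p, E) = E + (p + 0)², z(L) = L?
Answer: 8501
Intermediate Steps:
v(t) = 2*t (v(t) = t + t = 2*t)
M(p, E) = E + p²
N(R) = (-3 + R²)*(3 + R) (N(R) = (R + 3)*(-3 + R²) = (3 + R)*(-3 + R²) = (-3 + R²)*(3 + R))
N(v(9)) - 110*(-16) = (-3 + (2*9)²)*(3 + 2*9) - 110*(-16) = (-3 + 18²)*(3 + 18) - 1*(-1760) = (-3 + 324)*21 + 1760 = 321*21 + 1760 = 6741 + 1760 = 8501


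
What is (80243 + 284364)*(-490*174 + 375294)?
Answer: 105748426638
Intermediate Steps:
(80243 + 284364)*(-490*174 + 375294) = 364607*(-85260 + 375294) = 364607*290034 = 105748426638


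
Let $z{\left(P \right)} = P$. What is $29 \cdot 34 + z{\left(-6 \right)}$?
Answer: $980$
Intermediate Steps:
$29 \cdot 34 + z{\left(-6 \right)} = 29 \cdot 34 - 6 = 986 - 6 = 980$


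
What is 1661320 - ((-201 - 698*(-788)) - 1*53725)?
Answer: 1165222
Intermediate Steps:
1661320 - ((-201 - 698*(-788)) - 1*53725) = 1661320 - ((-201 + 550024) - 53725) = 1661320 - (549823 - 53725) = 1661320 - 1*496098 = 1661320 - 496098 = 1165222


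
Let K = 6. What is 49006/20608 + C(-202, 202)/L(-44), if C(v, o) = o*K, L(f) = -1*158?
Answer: -4308487/814016 ≈ -5.2929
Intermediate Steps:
L(f) = -158
C(v, o) = 6*o (C(v, o) = o*6 = 6*o)
49006/20608 + C(-202, 202)/L(-44) = 49006/20608 + (6*202)/(-158) = 49006*(1/20608) + 1212*(-1/158) = 24503/10304 - 606/79 = -4308487/814016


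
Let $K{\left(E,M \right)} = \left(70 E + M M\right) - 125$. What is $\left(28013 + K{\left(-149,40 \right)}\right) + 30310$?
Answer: $49368$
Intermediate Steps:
$K{\left(E,M \right)} = -125 + M^{2} + 70 E$ ($K{\left(E,M \right)} = \left(70 E + M^{2}\right) - 125 = \left(M^{2} + 70 E\right) - 125 = -125 + M^{2} + 70 E$)
$\left(28013 + K{\left(-149,40 \right)}\right) + 30310 = \left(28013 + \left(-125 + 40^{2} + 70 \left(-149\right)\right)\right) + 30310 = \left(28013 - 8955\right) + 30310 = 19058 + 30310 = 49368$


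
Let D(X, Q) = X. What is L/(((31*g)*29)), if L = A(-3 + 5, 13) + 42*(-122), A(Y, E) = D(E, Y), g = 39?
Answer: -5111/35061 ≈ -0.14577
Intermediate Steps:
A(Y, E) = E
L = -5111 (L = 13 + 42*(-122) = 13 - 5124 = -5111)
L/(((31*g)*29)) = -5111/((31*39)*29) = -5111/(1209*29) = -5111/35061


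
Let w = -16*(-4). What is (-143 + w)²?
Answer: 6241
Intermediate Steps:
w = 64
(-143 + w)² = (-143 + 64)² = (-79)² = 6241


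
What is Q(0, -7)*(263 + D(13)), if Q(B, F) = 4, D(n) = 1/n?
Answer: 13680/13 ≈ 1052.3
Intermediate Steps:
Q(0, -7)*(263 + D(13)) = 4*(263 + 1/13) = 4*(3420/13) = 13680/13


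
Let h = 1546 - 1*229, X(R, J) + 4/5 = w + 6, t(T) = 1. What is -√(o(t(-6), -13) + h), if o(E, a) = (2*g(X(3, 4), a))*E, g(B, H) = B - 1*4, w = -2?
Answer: -√32885/5 ≈ -36.268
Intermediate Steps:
X(R, J) = 16/5 (X(R, J) = -⅘ + (-2 + 6) = -⅘ + 4 = 16/5)
h = 1317 (h = 1546 - 229 = 1317)
g(B, H) = -4 + B (g(B, H) = B - 4 = -4 + B)
o(E, a) = -8*E/5 (o(E, a) = (2*(-4 + 16/5))*E = (2*(-⅘))*E = -8*E/5)
-√(o(t(-6), -13) + h) = -√(-8/5*1 + 1317) = -√(-8/5 + 1317) = -√(6577/5) = -√32885/5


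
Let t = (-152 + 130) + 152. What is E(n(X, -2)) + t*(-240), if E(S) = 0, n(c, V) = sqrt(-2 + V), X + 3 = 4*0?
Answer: -31200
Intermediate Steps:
X = -3 (X = -3 + 4*0 = -3 + 0 = -3)
t = 130 (t = -22 + 152 = 130)
E(n(X, -2)) + t*(-240) = 0 + 130*(-240) = 0 - 31200 = -31200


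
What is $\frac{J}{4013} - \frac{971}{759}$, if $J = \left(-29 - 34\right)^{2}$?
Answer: $- \frac{884152}{3045867} \approx -0.29028$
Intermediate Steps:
$J = 3969$ ($J = \left(-63\right)^{2} = 3969$)
$\frac{J}{4013} - \frac{971}{759} = \frac{3969}{4013} - \frac{971}{759} = - \frac{884152}{3045867}$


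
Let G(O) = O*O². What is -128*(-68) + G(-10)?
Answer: 7704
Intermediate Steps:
G(O) = O³
-128*(-68) + G(-10) = -128*(-68) + (-10)³ = 8704 - 1000 = 7704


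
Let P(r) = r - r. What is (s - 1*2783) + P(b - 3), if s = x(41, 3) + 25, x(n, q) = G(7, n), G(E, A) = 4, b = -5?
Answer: -2754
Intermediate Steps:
x(n, q) = 4
s = 29 (s = 4 + 25 = 29)
P(r) = 0
(s - 1*2783) + P(b - 3) = (29 - 1*2783) + 0 = (29 - 2783) + 0 = -2754 + 0 = -2754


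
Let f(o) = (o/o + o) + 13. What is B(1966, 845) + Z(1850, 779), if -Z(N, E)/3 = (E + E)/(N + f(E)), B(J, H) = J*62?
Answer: 107385294/881 ≈ 1.2189e+5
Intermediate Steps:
B(J, H) = 62*J
f(o) = 14 + o (f(o) = (1 + o) + 13 = 14 + o)
Z(N, E) = -6*E/(14 + E + N) (Z(N, E) = -3*(E + E)/(N + (14 + E)) = -3*2*E/(14 + E + N) = -6*E/(14 + E + N))
B(1966, 845) + Z(1850, 779) = 62*1966 - 6*779/(14 + 779 + 1850) = 121892 - 6*779/2643 = 121892 - 6*779*1/2643 = 121892 - 1558/881 = 107385294/881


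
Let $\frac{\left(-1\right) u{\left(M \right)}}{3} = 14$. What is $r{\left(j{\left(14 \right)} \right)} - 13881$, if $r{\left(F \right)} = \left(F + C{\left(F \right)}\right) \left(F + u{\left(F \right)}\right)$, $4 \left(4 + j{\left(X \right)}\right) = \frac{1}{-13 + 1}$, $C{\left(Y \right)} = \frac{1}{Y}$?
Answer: $- \frac{6085119455}{444672} \approx -13685.0$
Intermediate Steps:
$u{\left(M \right)} = -42$ ($u{\left(M \right)} = \left(-3\right) 14 = -42$)
$j{\left(X \right)} = - \frac{193}{48}$ ($j{\left(X \right)} = -4 + \frac{1}{4 \left(-13 + 1\right)} = -4 + \frac{1}{4 \left(-12\right)} = -4 + \frac{1}{4} \left(- \frac{1}{12}\right) = -4 - \frac{1}{48} = - \frac{193}{48}$)
$r{\left(F \right)} = \left(-42 + F\right) \left(F + \frac{1}{F}\right)$ ($r{\left(F \right)} = \left(F + \frac{1}{F}\right) \left(F - 42\right) = \left(F + \frac{1}{F}\right) \left(-42 + F\right) = \left(-42 + F\right) \left(F + \frac{1}{F}\right)$)
$r{\left(j{\left(14 \right)} \right)} - 13881 = \left(1 + \left(- \frac{193}{48}\right)^{2} - - \frac{1351}{8} - \frac{42}{- \frac{193}{48}}\right) - 13881 = \left(1 + \frac{37249}{2304} + \frac{1351}{8} - - \frac{2016}{193}\right) - 13881 = \left(1 + \frac{37249}{2304} + \frac{1351}{8} + \frac{2016}{193}\right) - 13881 = \frac{87372577}{444672} - 13881 = - \frac{6085119455}{444672}$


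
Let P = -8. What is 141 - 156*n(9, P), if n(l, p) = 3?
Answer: -327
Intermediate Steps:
141 - 156*n(9, P) = 141 - 156*3 = 141 - 468 = -327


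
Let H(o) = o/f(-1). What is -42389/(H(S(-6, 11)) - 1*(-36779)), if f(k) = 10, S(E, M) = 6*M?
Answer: -211945/183928 ≈ -1.1523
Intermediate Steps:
H(o) = o/10
-42389/(H(S(-6, 11)) - 1*(-36779)) = -42389/((6*11)/10 - 1*(-36779)) = -42389/((⅒)*66 + 36779) = -42389/(33/5 + 36779) = -42389/183928/5 = -42389*5/183928 = -211945/183928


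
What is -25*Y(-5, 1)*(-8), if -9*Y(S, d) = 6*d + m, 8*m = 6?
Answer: -150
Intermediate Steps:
m = ¾ (m = (⅛)*6 = ¾ ≈ 0.75000)
Y(S, d) = -1/12 - 2*d/3 (Y(S, d) = -(6*d + ¾)/9 = -(¾ + 6*d)/9 = -1/12 - 2*d/3)
-25*Y(-5, 1)*(-8) = -25*(-1/12 - ⅔*1)*(-8) = -25*(-1/12 - ⅔)*(-8) = -25*(-¾)*(-8) = (75/4)*(-8) = -150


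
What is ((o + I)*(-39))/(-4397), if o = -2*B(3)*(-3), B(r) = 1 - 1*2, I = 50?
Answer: 1716/4397 ≈ 0.39027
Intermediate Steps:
B(r) = -1 (B(r) = 1 - 2 = -1)
o = -6 (o = -2*(-1)*(-3) = 2*(-3) = -6)
((o + I)*(-39))/(-4397) = ((-6 + 50)*(-39))/(-4397) = (44*(-39))*(-1/4397) = -1716*(-1/4397) = 1716/4397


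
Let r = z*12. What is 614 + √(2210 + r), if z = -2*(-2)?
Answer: 614 + √2258 ≈ 661.52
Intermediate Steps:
z = 4
r = 48 (r = 4*12 = 48)
614 + √(2210 + r) = 614 + √(2210 + 48) = 614 + √2258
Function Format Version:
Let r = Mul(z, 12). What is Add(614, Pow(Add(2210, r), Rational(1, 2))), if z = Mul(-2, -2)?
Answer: Add(614, Pow(2258, Rational(1, 2))) ≈ 661.52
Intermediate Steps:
z = 4
r = 48 (r = Mul(4, 12) = 48)
Add(614, Pow(Add(2210, r), Rational(1, 2))) = Add(614, Pow(Add(2210, 48), Rational(1, 2))) = Add(614, Pow(2258, Rational(1, 2)))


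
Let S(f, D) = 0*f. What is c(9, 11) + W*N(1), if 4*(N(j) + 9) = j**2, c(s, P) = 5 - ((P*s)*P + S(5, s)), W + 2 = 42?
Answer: -1434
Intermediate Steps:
S(f, D) = 0
W = 40 (W = -2 + 42 = 40)
c(s, P) = 5 - s*P**2 (c(s, P) = 5 - ((P*s)*P + 0) = 5 - (s*P**2 + 0) = 5 - s*P**2)
N(j) = -9 + j**2/4
c(9, 11) + W*N(1) = (5 - 1*9*11**2) + 40*(-9 + (1/4)*1**2) = (5 - 1*9*121) + 40*(-9 + (1/4)*1) = (5 - 1089) + 40*(-9 + 1/4) = -1084 + 40*(-35/4) = -1084 - 350 = -1434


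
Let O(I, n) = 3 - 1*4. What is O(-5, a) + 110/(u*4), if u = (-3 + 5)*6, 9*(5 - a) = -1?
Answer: 31/24 ≈ 1.2917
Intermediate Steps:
a = 46/9 (a = 5 - ⅑*(-1) = 5 + ⅑ = 46/9 ≈ 5.1111)
u = 12 (u = 2*6 = 12)
O(I, n) = -1 (O(I, n) = 3 - 4 = -1)
O(-5, a) + 110/(u*4) = -1 + 110/(12*4) = -1 + 110/48 = -1 + (1/48)*110 = -1 + 55/24 = 31/24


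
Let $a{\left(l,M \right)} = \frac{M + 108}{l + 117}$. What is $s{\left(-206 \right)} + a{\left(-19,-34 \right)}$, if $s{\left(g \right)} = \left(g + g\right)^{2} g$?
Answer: $- \frac{1713395899}{49} \approx -3.4967 \cdot 10^{7}$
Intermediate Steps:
$a{\left(l,M \right)} = \frac{108 + M}{117 + l}$
$s{\left(g \right)} = 4 g^{3}$ ($s{\left(g \right)} = \left(2 g\right)^{2} g = 4 g^{2} g = 4 g^{3}$)
$s{\left(-206 \right)} + a{\left(-19,-34 \right)} = 4 \left(-206\right)^{3} + \frac{108 - 34}{117 - 19} = 4 \left(-8741816\right) + \frac{1}{98} \cdot 74 = -34967264 + \frac{1}{98} \cdot 74 = -34967264 + \frac{37}{49} = - \frac{1713395899}{49}$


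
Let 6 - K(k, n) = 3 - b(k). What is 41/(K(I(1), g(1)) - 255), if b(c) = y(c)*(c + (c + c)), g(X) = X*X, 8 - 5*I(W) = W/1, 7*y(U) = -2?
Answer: -205/1266 ≈ -0.16193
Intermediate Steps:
y(U) = -2/7 (y(U) = (⅐)*(-2) = -2/7)
I(W) = 8/5 - W/5 (I(W) = 8/5 - W/(5*1) = 8/5 - W/5)
g(X) = X²
b(c) = -6*c/7 (b(c) = -2*(c + (c + c))/7 = -2*(c + 2*c)/7 = -6*c/7)
K(k, n) = 3 - 6*k/7 (K(k, n) = 6 - (3 - (-6)*k/7) = 6 - (3 + 6*k/7) = 6 + (-3 - 6*k/7) = 3 - 6*k/7)
41/(K(I(1), g(1)) - 255) = 41/((3 - 6*(8/5 - ⅕*1)/7) - 255) = 41/((3 - 6*(8/5 - ⅕)/7) - 255) = 41/((3 - 6/7*7/5) - 255) = 41/((3 - 6/5) - 255) = 41/(9/5 - 255) = 41/(-1266/5) = 41*(-5/1266) = -205/1266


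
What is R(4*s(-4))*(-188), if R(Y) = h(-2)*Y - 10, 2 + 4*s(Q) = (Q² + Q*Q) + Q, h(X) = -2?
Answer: 11656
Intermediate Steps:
s(Q) = -½ + Q²/2 + Q/4 (s(Q) = -½ + ((Q² + Q*Q) + Q)/4 = -½ + ((Q² + Q²) + Q)/4 = -½ + (2*Q² + Q)/4 = -½ + (Q + 2*Q²)/4 = -½ + (Q²/2 + Q/4) = -½ + Q²/2 + Q/4)
R(Y) = -10 - 2*Y (R(Y) = -2*Y - 10 = -10 - 2*Y)
R(4*s(-4))*(-188) = (-10 - 8*(-½ + (½)*(-4)² + (¼)*(-4)))*(-188) = (-10 - 8*(-½ + (½)*16 - 1))*(-188) = (-10 - 8*(-½ + 8 - 1))*(-188) = (-10 - 8*13/2)*(-188) = (-10 - 2*26)*(-188) = (-10 - 52)*(-188) = -62*(-188) = 11656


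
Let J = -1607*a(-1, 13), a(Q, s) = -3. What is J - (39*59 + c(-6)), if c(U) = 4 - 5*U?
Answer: 2486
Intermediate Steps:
J = 4821 (J = -1607*(-3) = 4821)
J - (39*59 + c(-6)) = 4821 - (39*59 + (4 - 5*(-6))) = 4821 - (2301 + (4 + 30)) = 4821 - (2301 + 34) = 4821 - 1*2335 = 4821 - 2335 = 2486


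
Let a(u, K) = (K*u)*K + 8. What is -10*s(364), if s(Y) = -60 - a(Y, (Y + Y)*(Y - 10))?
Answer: 241752328796840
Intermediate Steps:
a(u, K) = 8 + u*K² (a(u, K) = u*K² + 8 = 8 + u*K²)
s(Y) = -68 - 4*Y³*(-10 + Y)² (s(Y) = -60 - (8 + Y*((Y + Y)*(Y - 10))²) = -60 - (8 + Y*((2*Y)*(-10 + Y))²) = -60 - (8 + Y*(2*Y*(-10 + Y))²) = -60 - (8 + Y*(4*Y²*(-10 + Y)²)) = -60 - (8 + 4*Y³*(-10 + Y)²) = -60 + (-8 - 4*Y³*(-10 + Y)²) = -68 - 4*Y³*(-10 + Y)²)
-10*s(364) = -10*(-68 - 4*364³*(-10 + 364)²) = -10*(-68 - 4*48228544*354²) = -10*(-68 - 4*48228544*125316) = -10*(-68 - 24175232879616) = -10*(-24175232879684) = 241752328796840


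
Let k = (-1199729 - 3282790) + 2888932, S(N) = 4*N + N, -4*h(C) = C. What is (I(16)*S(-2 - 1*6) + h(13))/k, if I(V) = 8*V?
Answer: 20493/6374348 ≈ 0.0032149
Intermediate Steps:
h(C) = -C/4
S(N) = 5*N
k = -1593587 (k = -4482519 + 2888932 = -1593587)
(I(16)*S(-2 - 1*6) + h(13))/k = ((8*16)*(5*(-2 - 1*6)) - 1/4*13)/(-1593587) = (128*(5*(-2 - 6)) - 13/4)*(-1/1593587) = (128*(5*(-8)) - 13/4)*(-1/1593587) = (128*(-40) - 13/4)*(-1/1593587) = (-5120 - 13/4)*(-1/1593587) = -20493/4*(-1/1593587) = 20493/6374348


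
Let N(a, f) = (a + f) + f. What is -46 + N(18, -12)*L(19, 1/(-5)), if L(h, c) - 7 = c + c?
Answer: -428/5 ≈ -85.600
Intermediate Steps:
L(h, c) = 7 + 2*c (L(h, c) = 7 + (c + c) = 7 + 2*c)
N(a, f) = a + 2*f
-46 + N(18, -12)*L(19, 1/(-5)) = -46 + (18 + 2*(-12))*(7 + 2/(-5)) = -46 + (18 - 24)*(7 + 2*(-⅕)) = -46 - 6*(7 - ⅖) = -46 - 6*33/5 = -46 - 198/5 = -428/5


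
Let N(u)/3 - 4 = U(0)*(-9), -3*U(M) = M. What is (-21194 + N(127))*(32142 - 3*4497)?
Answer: -395065482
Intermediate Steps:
U(M) = -M/3
N(u) = 12 (N(u) = 12 + 3*(-1/3*0*(-9)) = 12 + 3*(0*(-9)) = 12 + 3*0 = 12 + 0 = 12)
(-21194 + N(127))*(32142 - 3*4497) = (-21194 + 12)*(32142 - 3*4497) = -21182*(32142 - 13491) = -21182*18651 = -395065482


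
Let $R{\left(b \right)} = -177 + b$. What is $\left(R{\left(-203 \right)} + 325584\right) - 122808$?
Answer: $202396$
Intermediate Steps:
$\left(R{\left(-203 \right)} + 325584\right) - 122808 = \left(\left(-177 - 203\right) + 325584\right) - 122808 = \left(-380 + 325584\right) - 122808 = 325204 - 122808 = 202396$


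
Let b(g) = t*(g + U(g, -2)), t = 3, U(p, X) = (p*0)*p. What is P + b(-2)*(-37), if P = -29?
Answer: 193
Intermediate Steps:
U(p, X) = 0 (U(p, X) = 0*p = 0)
b(g) = 3*g (b(g) = 3*(g + 0) = 3*g)
P + b(-2)*(-37) = -29 + (3*(-2))*(-37) = -29 - 6*(-37) = -29 + 222 = 193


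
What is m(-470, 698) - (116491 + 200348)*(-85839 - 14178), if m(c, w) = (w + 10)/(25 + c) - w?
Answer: 14101732075717/445 ≈ 3.1689e+10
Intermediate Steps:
m(c, w) = -w + (10 + w)/(25 + c) (m(c, w) = (10 + w)/(25 + c) - w = -w + (10 + w)/(25 + c))
m(-470, 698) - (116491 + 200348)*(-85839 - 14178) = (10 - 24*698 - 1*(-470)*698)/(25 - 470) - (116491 + 200348)*(-85839 - 14178) = (10 - 16752 + 328060)/(-445) - 316839*(-100017) = -1/445*311318 - 1*(-31689286263) = -311318/445 + 31689286263 = 14101732075717/445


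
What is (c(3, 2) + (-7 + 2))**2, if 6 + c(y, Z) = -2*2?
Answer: 225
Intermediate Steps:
c(y, Z) = -10 (c(y, Z) = -6 - 2*2 = -6 - 4 = -10)
(c(3, 2) + (-7 + 2))**2 = (-10 + (-7 + 2))**2 = (-10 - 5)**2 = (-15)**2 = 225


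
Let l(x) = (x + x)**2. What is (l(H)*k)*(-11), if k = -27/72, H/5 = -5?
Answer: 20625/2 ≈ 10313.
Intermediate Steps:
H = -25 (H = 5*(-5) = -25)
l(x) = 4*x**2 (l(x) = (2*x)**2 = 4*x**2)
k = -3/8 (k = -27*1/72 = -3/8 ≈ -0.37500)
(l(H)*k)*(-11) = ((4*(-25)**2)*(-3/8))*(-11) = ((4*625)*(-3/8))*(-11) = (2500*(-3/8))*(-11) = -1875/2*(-11) = 20625/2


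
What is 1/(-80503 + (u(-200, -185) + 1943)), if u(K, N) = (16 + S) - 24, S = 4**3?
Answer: -1/78504 ≈ -1.2738e-5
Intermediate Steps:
S = 64
u(K, N) = 56 (u(K, N) = (16 + 64) - 24 = 80 - 24 = 56)
1/(-80503 + (u(-200, -185) + 1943)) = 1/(-80503 + (56 + 1943)) = 1/(-80503 + 1999) = 1/(-78504) = -1/78504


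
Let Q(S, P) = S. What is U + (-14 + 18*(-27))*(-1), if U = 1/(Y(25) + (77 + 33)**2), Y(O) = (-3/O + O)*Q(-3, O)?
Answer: 150317025/300634 ≈ 500.00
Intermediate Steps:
Y(O) = -3*O + 9/O (Y(O) = (-3/O + O)*(-3) = (O - 3/O)*(-3) = -3*O + 9/O)
U = 25/300634 (U = 1/((-3*25 + 9/25) + (77 + 33)**2) = 1/((-75 + 9*(1/25)) + 110**2) = 1/((-75 + 9/25) + 12100) = 1/(-1866/25 + 12100) = 1/(300634/25) = 25/300634 ≈ 8.3158e-5)
U + (-14 + 18*(-27))*(-1) = 25/300634 + (-14 + 18*(-27))*(-1) = 25/300634 + (-14 - 486)*(-1) = 25/300634 - 500*(-1) = 25/300634 + 500 = 150317025/300634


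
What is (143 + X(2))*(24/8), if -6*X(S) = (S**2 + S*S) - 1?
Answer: 851/2 ≈ 425.50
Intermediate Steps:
X(S) = 1/6 - S**2/3 (X(S) = -((S**2 + S*S) - 1)/6 = -((S**2 + S**2) - 1)/6 = -(2*S**2 - 1)/6 = -(-1 + 2*S**2)/6 = 1/6 - S**2/3)
(143 + X(2))*(24/8) = (143 + (1/6 - 1/3*2**2))*(24/8) = (143 + (1/6 - 1/3*4))*(24*(1/8)) = (143 + (1/6 - 4/3))*3 = (143 - 7/6)*3 = (851/6)*3 = 851/2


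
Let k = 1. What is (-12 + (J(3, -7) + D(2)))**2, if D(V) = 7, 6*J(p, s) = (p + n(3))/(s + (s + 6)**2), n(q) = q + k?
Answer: 34969/1296 ≈ 26.982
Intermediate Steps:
n(q) = 1 + q (n(q) = q + 1 = 1 + q)
J(p, s) = (4 + p)/(6*(s + (6 + s)**2)) (J(p, s) = ((p + (1 + 3))/(s + (s + 6)**2))/6 = ((p + 4)/(s + (6 + s)**2))/6 = ((4 + p)/(s + (6 + s)**2))/6 = (4 + p)/(6*(s + (6 + s)**2)))
(-12 + (J(3, -7) + D(2)))**2 = (-12 + ((4 + 3)/(6*(-7 + (6 - 7)**2)) + 7))**2 = (-12 + ((1/6)*7/(-7 + (-1)**2) + 7))**2 = (-12 + ((1/6)*7/(-7 + 1) + 7))**2 = (-12 + ((1/6)*7/(-6) + 7))**2 = (-12 + ((1/6)*(-1/6)*7 + 7))**2 = (-12 + (-7/36 + 7))**2 = (-12 + 245/36)**2 = (-187/36)**2 = 34969/1296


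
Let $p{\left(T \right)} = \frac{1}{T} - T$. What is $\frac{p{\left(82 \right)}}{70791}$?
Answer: $- \frac{2241}{1934954} \approx -0.0011582$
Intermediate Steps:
$\frac{p{\left(82 \right)}}{70791} = \frac{\frac{1}{82} - 82}{70791} = \left(\frac{1}{82} - 82\right) \frac{1}{70791} = \left(- \frac{6723}{82}\right) \frac{1}{70791} = - \frac{2241}{1934954}$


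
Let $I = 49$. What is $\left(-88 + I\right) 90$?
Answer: $-3510$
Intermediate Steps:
$\left(-88 + I\right) 90 = \left(-88 + 49\right) 90 = \left(-39\right) 90 = -3510$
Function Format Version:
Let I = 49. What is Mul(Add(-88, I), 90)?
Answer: -3510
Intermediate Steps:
Mul(Add(-88, I), 90) = Mul(Add(-88, 49), 90) = Mul(-39, 90) = -3510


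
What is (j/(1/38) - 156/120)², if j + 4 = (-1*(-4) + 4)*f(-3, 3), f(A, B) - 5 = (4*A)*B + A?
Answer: 11002541449/100 ≈ 1.1003e+8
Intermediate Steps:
f(A, B) = 5 + A + 4*A*B (f(A, B) = 5 + ((4*A)*B + A) = 5 + (4*A*B + A) = 5 + (A + 4*A*B) = 5 + A + 4*A*B)
j = -276 (j = -4 + (-1*(-4) + 4)*(5 - 3 + 4*(-3)*3) = -4 + (4 + 4)*(5 - 3 - 36) = -4 + 8*(-34) = -4 - 272 = -276)
(j/(1/38) - 156/120)² = (-276/(1/38) - 156/120)² = (-276/1/38 - 156*1/120)² = (-276*38 - 13/10)² = (-10488 - 13/10)² = (-104893/10)² = 11002541449/100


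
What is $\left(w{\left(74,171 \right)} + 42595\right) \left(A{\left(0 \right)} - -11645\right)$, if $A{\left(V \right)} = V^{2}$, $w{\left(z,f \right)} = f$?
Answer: $498010070$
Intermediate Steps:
$\left(w{\left(74,171 \right)} + 42595\right) \left(A{\left(0 \right)} - -11645\right) = \left(171 + 42595\right) \left(0^{2} - -11645\right) = 42766 \left(0 + 11645\right) = 42766 \cdot 11645 = 498010070$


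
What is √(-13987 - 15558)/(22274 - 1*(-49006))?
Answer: I*√29545/71280 ≈ 0.0024114*I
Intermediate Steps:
√(-13987 - 15558)/(22274 - 1*(-49006)) = √(-29545)/(22274 + 49006) = (I*√29545)/71280 = (I*√29545)*(1/71280) = I*√29545/71280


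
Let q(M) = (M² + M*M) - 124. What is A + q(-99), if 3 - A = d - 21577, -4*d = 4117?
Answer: 168349/4 ≈ 42087.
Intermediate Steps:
d = -4117/4 (d = -¼*4117 = -4117/4 ≈ -1029.3)
q(M) = -124 + 2*M² (q(M) = (M² + M²) - 124 = 2*M² - 124 = -124 + 2*M²)
A = 90437/4 (A = 3 - (-4117/4 - 21577) = 3 - 1*(-90425/4) = 3 + 90425/4 = 90437/4 ≈ 22609.)
A + q(-99) = 90437/4 + (-124 + 2*(-99)²) = 90437/4 + (-124 + 2*9801) = 90437/4 + (-124 + 19602) = 90437/4 + 19478 = 168349/4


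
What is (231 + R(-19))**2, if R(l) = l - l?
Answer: 53361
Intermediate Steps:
R(l) = 0
(231 + R(-19))**2 = (231 + 0)**2 = 231**2 = 53361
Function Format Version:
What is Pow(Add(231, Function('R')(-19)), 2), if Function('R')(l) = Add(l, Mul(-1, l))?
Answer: 53361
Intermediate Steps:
Function('R')(l) = 0
Pow(Add(231, Function('R')(-19)), 2) = Pow(Add(231, 0), 2) = Pow(231, 2) = 53361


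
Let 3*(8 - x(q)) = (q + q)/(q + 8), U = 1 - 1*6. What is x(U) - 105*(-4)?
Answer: 3862/9 ≈ 429.11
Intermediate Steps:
U = -5 (U = 1 - 6 = -5)
x(q) = 8 - 2*q/(3*(8 + q)) (x(q) = 8 - (q + q)/(3*(q + 8)) = 8 - 2*q/(3*(8 + q)))
x(U) - 105*(-4) = 2*(96 + 11*(-5))/(3*(8 - 5)) - 105*(-4) = (⅔)*(96 - 55)/3 + 420 = (⅔)*(⅓)*41 + 420 = 82/9 + 420 = 3862/9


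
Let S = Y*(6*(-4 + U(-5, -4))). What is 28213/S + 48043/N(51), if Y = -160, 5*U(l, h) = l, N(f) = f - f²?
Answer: -70517/5440 ≈ -12.963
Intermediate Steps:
U(l, h) = l/5
S = 4800 (S = -960*(-4 + (⅕)*(-5)) = -960*(-4 - 1) = -960*(-5) = -160*(-30) = 4800)
28213/S + 48043/N(51) = 28213/4800 + 48043/((51*(1 - 1*51))) = 28213*(1/4800) + 48043/((51*(1 - 51))) = 28213/4800 + 48043/((51*(-50))) = 28213/4800 + 48043/(-2550) = 28213/4800 + 48043*(-1/2550) = 28213/4800 - 48043/2550 = -70517/5440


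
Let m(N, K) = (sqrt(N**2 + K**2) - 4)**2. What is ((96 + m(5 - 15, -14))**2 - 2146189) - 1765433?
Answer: -3726214 - 13056*sqrt(74) ≈ -3.8385e+6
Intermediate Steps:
m(N, K) = (-4 + sqrt(K**2 + N**2))**2 (m(N, K) = (sqrt(K**2 + N**2) - 4)**2 = (-4 + sqrt(K**2 + N**2))**2)
((96 + m(5 - 15, -14))**2 - 2146189) - 1765433 = ((96 + (-4 + sqrt((-14)**2 + (5 - 15)**2))**2)**2 - 2146189) - 1765433 = ((96 + (-4 + sqrt(196 + (-10)**2))**2)**2 - 2146189) - 1765433 = ((96 + (-4 + sqrt(196 + 100))**2)**2 - 2146189) - 1765433 = ((96 + (-4 + sqrt(296))**2)**2 - 2146189) - 1765433 = ((96 + (-4 + 2*sqrt(74))**2)**2 - 2146189) - 1765433 = (-2146189 + (96 + (-4 + 2*sqrt(74))**2)**2) - 1765433 = -3911622 + (96 + (-4 + 2*sqrt(74))**2)**2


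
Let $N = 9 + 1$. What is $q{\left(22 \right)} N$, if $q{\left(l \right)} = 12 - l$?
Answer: $-100$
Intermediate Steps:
$N = 10$
$q{\left(22 \right)} N = \left(12 - 22\right) 10 = \left(-10\right) 10 = -100$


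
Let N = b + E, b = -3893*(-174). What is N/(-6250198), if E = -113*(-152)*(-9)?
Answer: -261399/3125099 ≈ -0.083645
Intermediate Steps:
E = -154584 (E = 17176*(-9) = -154584)
b = 677382
N = 522798 (N = 677382 - 154584 = 522798)
N/(-6250198) = 522798/(-6250198) = 522798*(-1/6250198) = -261399/3125099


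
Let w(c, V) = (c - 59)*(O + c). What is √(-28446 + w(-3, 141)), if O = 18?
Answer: 24*I*√51 ≈ 171.39*I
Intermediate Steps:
w(c, V) = (-59 + c)*(18 + c) (w(c, V) = (c - 59)*(18 + c) = (-59 + c)*(18 + c))
√(-28446 + w(-3, 141)) = √(-28446 + (-1062 + (-3)² - 41*(-3))) = √(-28446 + (-1062 + 9 + 123)) = √(-28446 - 930) = √(-29376) = 24*I*√51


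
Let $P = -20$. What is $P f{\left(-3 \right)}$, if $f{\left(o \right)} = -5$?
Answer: $100$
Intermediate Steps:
$P f{\left(-3 \right)} = \left(-20\right) \left(-5\right) = 100$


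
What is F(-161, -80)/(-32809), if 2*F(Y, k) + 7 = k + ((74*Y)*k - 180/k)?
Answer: -3812141/262472 ≈ -14.524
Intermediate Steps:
F(Y, k) = -7/2 + k/2 - 90/k + 37*Y*k (F(Y, k) = -7/2 + (k + ((74*Y)*k - 180/k))/2 = -7/2 + (k + (74*Y*k - 180/k))/2 = -7/2 + (k + (-180/k + 74*Y*k))/2 = -7/2 + (k - 180/k + 74*Y*k)/2 = -7/2 + (k/2 - 90/k + 37*Y*k) = -7/2 + k/2 - 90/k + 37*Y*k)
F(-161, -80)/(-32809) = ((½)*(-180 - 80*(-7 - 80 + 74*(-161)*(-80)))/(-80))/(-32809) = ((½)*(-1/80)*(-180 - 80*(-7 - 80 + 953120)))*(-1/32809) = ((½)*(-1/80)*(-180 - 80*953033))*(-1/32809) = ((½)*(-1/80)*(-180 - 76242640))*(-1/32809) = ((½)*(-1/80)*(-76242820))*(-1/32809) = (3812141/8)*(-1/32809) = -3812141/262472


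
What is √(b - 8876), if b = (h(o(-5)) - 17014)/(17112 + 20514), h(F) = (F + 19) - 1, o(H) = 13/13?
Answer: I*√1396281507694/12542 ≈ 94.215*I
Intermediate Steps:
o(H) = 1 (o(H) = 13*(1/13) = 1)
h(F) = 18 + F (h(F) = (19 + F) - 1 = 18 + F)
b = -5665/12542 (b = ((18 + 1) - 17014)/(17112 + 20514) = (19 - 17014)/37626 = -16995*1/37626 = -5665/12542 ≈ -0.45168)
√(b - 8876) = √(-5665/12542 - 8876) = √(-111328457/12542) = I*√1396281507694/12542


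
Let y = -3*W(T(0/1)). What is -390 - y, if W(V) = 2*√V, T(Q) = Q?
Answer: -390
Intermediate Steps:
y = 0 (y = -6*√(0/1) = -6*√(0*1) = -6*√0 = -6*0 = -3*0 = 0)
-390 - y = -390 - 1*0 = -390 + 0 = -390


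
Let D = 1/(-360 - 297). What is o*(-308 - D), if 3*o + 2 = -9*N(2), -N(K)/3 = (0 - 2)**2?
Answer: -21449630/1971 ≈ -10883.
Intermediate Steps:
D = -1/657 (D = 1/(-657) = -1/657 ≈ -0.0015221)
N(K) = -12 (N(K) = -3*(0 - 2)**2 = -3*(-2)**2 = -3*4 = -12)
o = 106/3 (o = -2/3 + (-9*(-12))/3 = -2/3 + (-3*(-36))/3 = -2/3 + (1/3)*108 = -2/3 + 36 = 106/3 ≈ 35.333)
o*(-308 - D) = 106*(-308 - 1*(-1/657))/3 = 106*(-308 + 1/657)/3 = (106/3)*(-202355/657) = -21449630/1971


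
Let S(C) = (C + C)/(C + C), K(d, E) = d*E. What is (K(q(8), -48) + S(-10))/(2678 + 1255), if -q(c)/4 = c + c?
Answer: 3073/3933 ≈ 0.78134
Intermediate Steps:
q(c) = -8*c (q(c) = -4*(c + c) = -8*c)
K(d, E) = E*d
S(C) = 1 (S(C) = (2*C)/((2*C)) = (2*C)*(1/(2*C)) = 1)
(K(q(8), -48) + S(-10))/(2678 + 1255) = (-(-384)*8 + 1)/(2678 + 1255) = (-48*(-64) + 1)/3933 = (3072 + 1)*(1/3933) = 3073*(1/3933) = 3073/3933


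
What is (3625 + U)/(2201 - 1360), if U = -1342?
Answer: 2283/841 ≈ 2.7146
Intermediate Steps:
(3625 + U)/(2201 - 1360) = (3625 - 1342)/(2201 - 1360) = 2283/841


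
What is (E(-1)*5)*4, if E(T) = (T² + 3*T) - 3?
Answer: -100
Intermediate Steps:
E(T) = -3 + T² + 3*T
(E(-1)*5)*4 = ((-3 + (-1)² + 3*(-1))*5)*4 = ((-3 + 1 - 3)*5)*4 = -5*5*4 = -25*4 = -100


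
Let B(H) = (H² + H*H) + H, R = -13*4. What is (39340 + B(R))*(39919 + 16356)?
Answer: 2515267400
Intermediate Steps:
R = -52
B(H) = H + 2*H² (B(H) = (H² + H²) + H = 2*H² + H = H + 2*H²)
(39340 + B(R))*(39919 + 16356) = (39340 - 52*(1 + 2*(-52)))*(39919 + 16356) = (39340 - 52*(1 - 104))*56275 = (39340 - 52*(-103))*56275 = (39340 + 5356)*56275 = 44696*56275 = 2515267400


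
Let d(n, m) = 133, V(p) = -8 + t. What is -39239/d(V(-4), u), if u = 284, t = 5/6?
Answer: -39239/133 ≈ -295.03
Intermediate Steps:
t = 5/6 (t = 5*(1/6) = 5/6 ≈ 0.83333)
V(p) = -43/6 (V(p) = -8 + 5/6 = -43/6)
-39239/d(V(-4), u) = -39239/133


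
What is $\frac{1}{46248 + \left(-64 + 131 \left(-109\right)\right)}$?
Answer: $\frac{1}{31905} \approx 3.1343 \cdot 10^{-5}$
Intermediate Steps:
$\frac{1}{46248 + \left(-64 + 131 \left(-109\right)\right)} = \frac{1}{46248 - 14343} = \frac{1}{31905}$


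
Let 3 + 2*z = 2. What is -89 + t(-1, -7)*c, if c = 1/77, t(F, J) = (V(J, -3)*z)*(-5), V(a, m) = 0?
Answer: -89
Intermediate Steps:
z = -½ (z = -3/2 + (½)*2 = -3/2 + 1 = -½ ≈ -0.50000)
t(F, J) = 0 (t(F, J) = (0*(-½))*(-5) = 0*(-5) = 0)
c = 1/77 ≈ 0.012987
-89 + t(-1, -7)*c = -89 + 0*(1/77) = -89 + 0 = -89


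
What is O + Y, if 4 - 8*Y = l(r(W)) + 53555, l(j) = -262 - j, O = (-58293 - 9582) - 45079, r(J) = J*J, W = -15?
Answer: -119587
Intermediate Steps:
r(J) = J**2
O = -112954 (O = -67875 - 45079 = -112954)
Y = -6633 (Y = 1/2 - ((-262 - 1*(-15)**2) + 53555)/8 = 1/2 - ((-262 - 1*225) + 53555)/8 = 1/2 - ((-262 - 225) + 53555)/8 = 1/2 - (-487 + 53555)/8 = 1/2 - 1/8*53068 = 1/2 - 13267/2 = -6633)
O + Y = -112954 - 6633 = -119587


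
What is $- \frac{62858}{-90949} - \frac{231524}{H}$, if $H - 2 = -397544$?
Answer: $\frac{23022785656}{18078023679} \approx 1.2735$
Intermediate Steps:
$H = -397542$ ($H = 2 - 397544 = -397542$)
$- \frac{62858}{-90949} - \frac{231524}{H} = - \frac{62858}{-90949} - \frac{231524}{-397542} = \left(-62858\right) \left(- \frac{1}{90949}\right) - - \frac{115762}{198771} = \frac{62858}{90949} + \frac{115762}{198771} = \frac{23022785656}{18078023679}$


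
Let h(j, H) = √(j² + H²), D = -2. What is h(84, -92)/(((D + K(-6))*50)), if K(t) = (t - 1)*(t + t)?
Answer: √970/1025 ≈ 0.030385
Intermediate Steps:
K(t) = 2*t*(-1 + t) (K(t) = (-1 + t)*(2*t) = 2*t*(-1 + t))
h(j, H) = √(H² + j²)
h(84, -92)/(((D + K(-6))*50)) = √((-92)² + 84²)/(((-2 + 2*(-6)*(-1 - 6))*50)) = √(8464 + 7056)/(((-2 + 2*(-6)*(-7))*50)) = √15520/(((-2 + 84)*50)) = (4*√970)/((82*50)) = (4*√970)/4100 = (4*√970)*(1/4100) = √970/1025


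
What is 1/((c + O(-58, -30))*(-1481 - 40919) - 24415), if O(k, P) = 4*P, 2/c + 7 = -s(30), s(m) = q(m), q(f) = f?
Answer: 37/187437445 ≈ 1.9740e-7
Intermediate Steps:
s(m) = m
c = -2/37 (c = 2/(-7 - 1*30) = 2/(-7 - 30) = 2/(-37) = 2*(-1/37) = -2/37 ≈ -0.054054)
1/((c + O(-58, -30))*(-1481 - 40919) - 24415) = 1/((-2/37 + 4*(-30))*(-1481 - 40919) - 24415) = 1/((-2/37 - 120)*(-42400) - 24415) = 1/(-4442/37*(-42400) - 24415) = 1/(188340800/37 - 24415) = 1/(187437445/37) = 37/187437445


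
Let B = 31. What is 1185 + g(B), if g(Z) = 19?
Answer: 1204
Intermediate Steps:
1185 + g(B) = 1185 + 19 = 1204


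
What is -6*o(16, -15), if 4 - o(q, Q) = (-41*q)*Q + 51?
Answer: 59322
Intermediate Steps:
o(q, Q) = -47 + 41*Q*q (o(q, Q) = 4 - ((-41*q)*Q + 51) = 4 - (-41*Q*q + 51) = 4 - (51 - 41*Q*q) = 4 + (-51 + 41*Q*q) = -47 + 41*Q*q)
-6*o(16, -15) = -6*(-47 + 41*(-15)*16) = -6*(-47 - 9840) = -6*(-9887) = 59322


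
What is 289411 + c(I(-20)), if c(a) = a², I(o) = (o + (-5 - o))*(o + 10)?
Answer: 291911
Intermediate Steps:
I(o) = -50 - 5*o (I(o) = -5*(10 + o) = -50 - 5*o)
289411 + c(I(-20)) = 289411 + (-50 - 5*(-20))² = 289411 + (-50 + 100)² = 289411 + 50² = 289411 + 2500 = 291911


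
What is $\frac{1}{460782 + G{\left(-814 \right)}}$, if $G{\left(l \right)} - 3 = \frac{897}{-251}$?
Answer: $\frac{251}{115656138} \approx 2.1702 \cdot 10^{-6}$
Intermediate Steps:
$G{\left(l \right)} = - \frac{144}{251}$ ($G{\left(l \right)} = 3 + \frac{897}{-251} = 3 + 897 \left(- \frac{1}{251}\right) = 3 - \frac{897}{251} = - \frac{144}{251}$)
$\frac{1}{460782 + G{\left(-814 \right)}} = \frac{1}{460782 - \frac{144}{251}} = \frac{1}{\frac{115656138}{251}} = \frac{251}{115656138}$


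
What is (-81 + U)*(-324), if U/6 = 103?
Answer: -173988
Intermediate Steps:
U = 618 (U = 6*103 = 618)
(-81 + U)*(-324) = (-81 + 618)*(-324) = 537*(-324) = -173988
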